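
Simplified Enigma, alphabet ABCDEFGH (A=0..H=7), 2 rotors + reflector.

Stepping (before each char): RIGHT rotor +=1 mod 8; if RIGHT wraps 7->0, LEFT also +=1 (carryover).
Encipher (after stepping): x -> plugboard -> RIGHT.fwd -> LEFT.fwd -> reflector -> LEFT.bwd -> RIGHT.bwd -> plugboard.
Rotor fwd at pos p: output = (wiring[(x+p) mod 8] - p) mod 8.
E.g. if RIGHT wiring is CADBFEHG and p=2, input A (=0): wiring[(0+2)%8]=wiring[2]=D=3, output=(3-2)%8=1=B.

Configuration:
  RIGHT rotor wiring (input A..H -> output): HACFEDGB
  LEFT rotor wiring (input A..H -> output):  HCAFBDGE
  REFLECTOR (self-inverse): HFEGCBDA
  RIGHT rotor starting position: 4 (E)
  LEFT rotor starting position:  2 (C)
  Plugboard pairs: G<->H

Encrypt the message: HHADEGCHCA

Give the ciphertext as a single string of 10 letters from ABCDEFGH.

Char 1 ('H'): step: R->5, L=2; H->plug->G->R->A->L->G->refl->D->L'->B->R'->B->plug->B
Char 2 ('H'): step: R->6, L=2; H->plug->G->R->G->L->F->refl->B->L'->D->R'->B->plug->B
Char 3 ('A'): step: R->7, L=2; A->plug->A->R->C->L->H->refl->A->L'->H->R'->H->plug->G
Char 4 ('D'): step: R->0, L->3 (L advanced); D->plug->D->R->F->L->E->refl->C->L'->A->R'->B->plug->B
Char 5 ('E'): step: R->1, L=3; E->plug->E->R->C->L->A->refl->H->L'->G->R'->H->plug->G
Char 6 ('G'): step: R->2, L=3; G->plug->H->R->G->L->H->refl->A->L'->C->R'->C->plug->C
Char 7 ('C'): step: R->3, L=3; C->plug->C->R->A->L->C->refl->E->L'->F->R'->G->plug->H
Char 8 ('H'): step: R->4, L=3; H->plug->G->R->G->L->H->refl->A->L'->C->R'->C->plug->C
Char 9 ('C'): step: R->5, L=3; C->plug->C->R->E->L->B->refl->F->L'->H->R'->H->plug->G
Char 10 ('A'): step: R->6, L=3; A->plug->A->R->A->L->C->refl->E->L'->F->R'->H->plug->G

Answer: BBGBGCHCGG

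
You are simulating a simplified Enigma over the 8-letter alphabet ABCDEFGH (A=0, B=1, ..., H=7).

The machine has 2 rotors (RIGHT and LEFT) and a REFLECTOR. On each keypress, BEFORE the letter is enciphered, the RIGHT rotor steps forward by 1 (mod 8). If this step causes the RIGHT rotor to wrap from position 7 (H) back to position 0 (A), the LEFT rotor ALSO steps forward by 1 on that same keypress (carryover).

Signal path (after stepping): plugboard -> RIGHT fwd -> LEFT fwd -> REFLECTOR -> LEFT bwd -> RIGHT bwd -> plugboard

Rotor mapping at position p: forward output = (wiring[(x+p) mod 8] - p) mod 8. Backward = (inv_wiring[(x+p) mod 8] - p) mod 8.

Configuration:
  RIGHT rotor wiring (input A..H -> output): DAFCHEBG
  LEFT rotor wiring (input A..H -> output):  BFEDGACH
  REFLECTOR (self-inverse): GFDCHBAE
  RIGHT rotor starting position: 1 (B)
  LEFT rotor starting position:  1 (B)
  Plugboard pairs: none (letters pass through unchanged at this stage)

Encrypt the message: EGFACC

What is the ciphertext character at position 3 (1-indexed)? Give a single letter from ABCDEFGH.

Char 1 ('E'): step: R->2, L=1; E->plug->E->R->H->L->A->refl->G->L'->G->R'->H->plug->H
Char 2 ('G'): step: R->3, L=1; G->plug->G->R->F->L->B->refl->F->L'->D->R'->E->plug->E
Char 3 ('F'): step: R->4, L=1; F->plug->F->R->E->L->H->refl->E->L'->A->R'->B->plug->B

B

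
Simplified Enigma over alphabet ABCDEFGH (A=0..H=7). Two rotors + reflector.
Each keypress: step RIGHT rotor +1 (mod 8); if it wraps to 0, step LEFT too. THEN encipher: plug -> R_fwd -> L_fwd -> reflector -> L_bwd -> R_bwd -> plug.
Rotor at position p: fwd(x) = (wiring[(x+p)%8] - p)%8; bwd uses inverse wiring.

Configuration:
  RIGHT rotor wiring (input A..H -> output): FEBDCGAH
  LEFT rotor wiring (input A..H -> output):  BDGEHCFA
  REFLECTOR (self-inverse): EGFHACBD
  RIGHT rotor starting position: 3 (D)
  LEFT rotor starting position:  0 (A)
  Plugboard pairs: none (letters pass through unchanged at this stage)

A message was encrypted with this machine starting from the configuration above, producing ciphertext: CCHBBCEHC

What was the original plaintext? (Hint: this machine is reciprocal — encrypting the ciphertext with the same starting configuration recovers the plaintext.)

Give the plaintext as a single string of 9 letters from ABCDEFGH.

Char 1 ('C'): step: R->4, L=0; C->plug->C->R->E->L->H->refl->D->L'->B->R'->E->plug->E
Char 2 ('C'): step: R->5, L=0; C->plug->C->R->C->L->G->refl->B->L'->A->R'->D->plug->D
Char 3 ('H'): step: R->6, L=0; H->plug->H->R->A->L->B->refl->G->L'->C->R'->A->plug->A
Char 4 ('B'): step: R->7, L=0; B->plug->B->R->G->L->F->refl->C->L'->F->R'->C->plug->C
Char 5 ('B'): step: R->0, L->1 (L advanced); B->plug->B->R->E->L->B->refl->G->L'->D->R'->D->plug->D
Char 6 ('C'): step: R->1, L=1; C->plug->C->R->C->L->D->refl->H->L'->G->R'->G->plug->G
Char 7 ('E'): step: R->2, L=1; E->plug->E->R->G->L->H->refl->D->L'->C->R'->H->plug->H
Char 8 ('H'): step: R->3, L=1; H->plug->H->R->G->L->H->refl->D->L'->C->R'->F->plug->F
Char 9 ('C'): step: R->4, L=1; C->plug->C->R->E->L->B->refl->G->L'->D->R'->D->plug->D

Answer: EDACDGHFD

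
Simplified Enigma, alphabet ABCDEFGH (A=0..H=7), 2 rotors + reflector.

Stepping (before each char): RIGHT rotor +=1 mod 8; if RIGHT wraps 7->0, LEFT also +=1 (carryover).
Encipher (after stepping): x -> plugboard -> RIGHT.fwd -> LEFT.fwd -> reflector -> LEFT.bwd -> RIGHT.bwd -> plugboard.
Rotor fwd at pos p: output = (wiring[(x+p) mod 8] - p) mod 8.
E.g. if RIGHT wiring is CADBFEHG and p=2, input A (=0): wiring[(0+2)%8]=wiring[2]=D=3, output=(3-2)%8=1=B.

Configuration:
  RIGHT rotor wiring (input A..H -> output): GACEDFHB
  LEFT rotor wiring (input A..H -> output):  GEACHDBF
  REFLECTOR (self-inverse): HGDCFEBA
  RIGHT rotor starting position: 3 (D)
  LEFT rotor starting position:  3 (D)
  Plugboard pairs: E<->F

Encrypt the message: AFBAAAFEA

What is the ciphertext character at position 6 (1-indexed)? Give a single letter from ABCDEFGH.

Char 1 ('A'): step: R->4, L=3; A->plug->A->R->H->L->F->refl->E->L'->B->R'->B->plug->B
Char 2 ('F'): step: R->5, L=3; F->plug->E->R->D->L->G->refl->B->L'->G->R'->H->plug->H
Char 3 ('B'): step: R->6, L=3; B->plug->B->R->D->L->G->refl->B->L'->G->R'->F->plug->E
Char 4 ('A'): step: R->7, L=3; A->plug->A->R->C->L->A->refl->H->L'->A->R'->H->plug->H
Char 5 ('A'): step: R->0, L->4 (L advanced); A->plug->A->R->G->L->E->refl->F->L'->C->R'->C->plug->C
Char 6 ('A'): step: R->1, L=4; A->plug->A->R->H->L->G->refl->B->L'->D->R'->C->plug->C

C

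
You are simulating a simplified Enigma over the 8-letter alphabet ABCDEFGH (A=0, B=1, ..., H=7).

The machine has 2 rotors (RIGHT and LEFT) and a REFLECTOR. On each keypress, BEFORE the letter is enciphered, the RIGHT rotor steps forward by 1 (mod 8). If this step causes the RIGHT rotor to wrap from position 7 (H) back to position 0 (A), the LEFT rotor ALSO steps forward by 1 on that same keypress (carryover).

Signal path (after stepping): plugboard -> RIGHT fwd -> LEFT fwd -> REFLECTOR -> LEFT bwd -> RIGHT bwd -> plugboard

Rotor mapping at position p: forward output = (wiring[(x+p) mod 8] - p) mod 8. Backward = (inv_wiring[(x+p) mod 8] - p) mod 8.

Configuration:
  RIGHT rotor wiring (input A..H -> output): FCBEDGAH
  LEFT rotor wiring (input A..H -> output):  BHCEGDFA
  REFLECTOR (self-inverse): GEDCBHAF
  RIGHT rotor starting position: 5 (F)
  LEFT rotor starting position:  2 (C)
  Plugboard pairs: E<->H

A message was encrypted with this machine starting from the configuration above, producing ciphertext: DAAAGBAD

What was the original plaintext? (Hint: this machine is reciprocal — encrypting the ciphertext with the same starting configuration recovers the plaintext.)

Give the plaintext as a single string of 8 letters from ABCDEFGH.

Char 1 ('D'): step: R->6, L=2; D->plug->D->R->E->L->D->refl->C->L'->B->R'->B->plug->B
Char 2 ('A'): step: R->7, L=2; A->plug->A->R->A->L->A->refl->G->L'->F->R'->E->plug->H
Char 3 ('A'): step: R->0, L->3 (L advanced); A->plug->A->R->F->L->G->refl->A->L'->C->R'->B->plug->B
Char 4 ('A'): step: R->1, L=3; A->plug->A->R->B->L->D->refl->C->L'->D->R'->C->plug->C
Char 5 ('G'): step: R->2, L=3; G->plug->G->R->D->L->C->refl->D->L'->B->R'->C->plug->C
Char 6 ('B'): step: R->3, L=3; B->plug->B->R->A->L->B->refl->E->L'->G->R'->H->plug->E
Char 7 ('A'): step: R->4, L=3; A->plug->A->R->H->L->H->refl->F->L'->E->R'->C->plug->C
Char 8 ('D'): step: R->5, L=3; D->plug->D->R->A->L->B->refl->E->L'->G->R'->H->plug->E

Answer: BHBCCECE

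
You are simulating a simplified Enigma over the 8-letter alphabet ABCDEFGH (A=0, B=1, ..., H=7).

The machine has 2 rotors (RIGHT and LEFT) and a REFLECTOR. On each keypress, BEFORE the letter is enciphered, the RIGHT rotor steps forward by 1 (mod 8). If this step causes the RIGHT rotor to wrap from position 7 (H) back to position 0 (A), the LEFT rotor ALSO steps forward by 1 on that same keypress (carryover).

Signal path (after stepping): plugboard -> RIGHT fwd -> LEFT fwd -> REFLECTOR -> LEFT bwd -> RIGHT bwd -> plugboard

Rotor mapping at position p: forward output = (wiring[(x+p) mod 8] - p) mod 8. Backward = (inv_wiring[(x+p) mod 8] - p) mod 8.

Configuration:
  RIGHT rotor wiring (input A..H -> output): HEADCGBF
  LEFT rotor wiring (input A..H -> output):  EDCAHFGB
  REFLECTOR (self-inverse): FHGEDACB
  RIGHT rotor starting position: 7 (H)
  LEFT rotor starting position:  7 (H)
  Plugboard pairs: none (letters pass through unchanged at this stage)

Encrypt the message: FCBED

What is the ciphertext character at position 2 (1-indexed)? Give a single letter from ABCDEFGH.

Char 1 ('F'): step: R->0, L->0 (L advanced); F->plug->F->R->G->L->G->refl->C->L'->C->R'->E->plug->E
Char 2 ('C'): step: R->1, L=0; C->plug->C->R->C->L->C->refl->G->L'->G->R'->H->plug->H

H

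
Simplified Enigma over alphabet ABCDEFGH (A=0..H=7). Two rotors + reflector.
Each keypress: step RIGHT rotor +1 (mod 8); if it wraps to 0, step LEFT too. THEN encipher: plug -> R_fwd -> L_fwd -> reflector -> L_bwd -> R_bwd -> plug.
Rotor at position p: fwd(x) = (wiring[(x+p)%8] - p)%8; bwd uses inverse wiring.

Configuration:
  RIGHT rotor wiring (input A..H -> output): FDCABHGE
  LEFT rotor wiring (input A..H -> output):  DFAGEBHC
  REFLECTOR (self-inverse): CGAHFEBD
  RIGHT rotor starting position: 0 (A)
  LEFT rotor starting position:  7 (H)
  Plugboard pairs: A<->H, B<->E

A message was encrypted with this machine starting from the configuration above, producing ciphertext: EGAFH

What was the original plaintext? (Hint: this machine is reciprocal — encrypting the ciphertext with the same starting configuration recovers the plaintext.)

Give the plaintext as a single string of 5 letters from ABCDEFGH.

Answer: FFEGG

Derivation:
Char 1 ('E'): step: R->1, L=7; E->plug->B->R->B->L->E->refl->F->L'->F->R'->F->plug->F
Char 2 ('G'): step: R->2, L=7; G->plug->G->R->D->L->B->refl->G->L'->C->R'->F->plug->F
Char 3 ('A'): step: R->3, L=7; A->plug->H->R->H->L->A->refl->C->L'->G->R'->B->plug->E
Char 4 ('F'): step: R->4, L=7; F->plug->F->R->H->L->A->refl->C->L'->G->R'->G->plug->G
Char 5 ('H'): step: R->5, L=7; H->plug->A->R->C->L->G->refl->B->L'->D->R'->G->plug->G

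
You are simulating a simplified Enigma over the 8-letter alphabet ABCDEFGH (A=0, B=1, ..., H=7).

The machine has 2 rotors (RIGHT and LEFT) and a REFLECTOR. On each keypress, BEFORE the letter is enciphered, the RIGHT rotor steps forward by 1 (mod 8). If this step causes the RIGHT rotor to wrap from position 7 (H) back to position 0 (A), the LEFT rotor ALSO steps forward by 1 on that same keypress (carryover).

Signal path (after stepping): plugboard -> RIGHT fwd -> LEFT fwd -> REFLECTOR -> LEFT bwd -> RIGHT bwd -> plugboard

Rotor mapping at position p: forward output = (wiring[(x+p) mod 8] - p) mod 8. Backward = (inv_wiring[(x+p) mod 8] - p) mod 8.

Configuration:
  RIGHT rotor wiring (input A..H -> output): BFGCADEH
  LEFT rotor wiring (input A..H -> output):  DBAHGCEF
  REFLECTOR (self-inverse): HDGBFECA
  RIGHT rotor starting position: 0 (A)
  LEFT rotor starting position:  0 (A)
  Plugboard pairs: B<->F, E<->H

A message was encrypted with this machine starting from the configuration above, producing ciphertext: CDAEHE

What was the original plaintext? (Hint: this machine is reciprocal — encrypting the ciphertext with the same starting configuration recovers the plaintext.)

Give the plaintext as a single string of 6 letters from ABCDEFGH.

Answer: EFBFBB

Derivation:
Char 1 ('C'): step: R->1, L=0; C->plug->C->R->B->L->B->refl->D->L'->A->R'->H->plug->E
Char 2 ('D'): step: R->2, L=0; D->plug->D->R->B->L->B->refl->D->L'->A->R'->B->plug->F
Char 3 ('A'): step: R->3, L=0; A->plug->A->R->H->L->F->refl->E->L'->G->R'->F->plug->B
Char 4 ('E'): step: R->4, L=0; E->plug->H->R->G->L->E->refl->F->L'->H->R'->B->plug->F
Char 5 ('H'): step: R->5, L=0; H->plug->E->R->A->L->D->refl->B->L'->B->R'->F->plug->B
Char 6 ('E'): step: R->6, L=0; E->plug->H->R->F->L->C->refl->G->L'->E->R'->F->plug->B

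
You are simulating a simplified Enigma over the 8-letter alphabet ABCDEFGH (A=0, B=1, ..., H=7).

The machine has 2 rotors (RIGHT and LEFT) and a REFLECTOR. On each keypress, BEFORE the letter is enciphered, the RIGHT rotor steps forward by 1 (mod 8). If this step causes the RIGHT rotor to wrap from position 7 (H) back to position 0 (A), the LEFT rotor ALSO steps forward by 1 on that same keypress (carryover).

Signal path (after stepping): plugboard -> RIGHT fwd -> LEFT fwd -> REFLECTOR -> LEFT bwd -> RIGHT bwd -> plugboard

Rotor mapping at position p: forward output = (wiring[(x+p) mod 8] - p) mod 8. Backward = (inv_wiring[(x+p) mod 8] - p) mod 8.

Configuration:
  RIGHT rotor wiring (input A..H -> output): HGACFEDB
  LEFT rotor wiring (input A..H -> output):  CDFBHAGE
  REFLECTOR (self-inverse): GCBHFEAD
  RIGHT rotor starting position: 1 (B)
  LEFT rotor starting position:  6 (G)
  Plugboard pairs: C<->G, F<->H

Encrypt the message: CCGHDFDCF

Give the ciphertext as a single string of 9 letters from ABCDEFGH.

Answer: FBFDGCGHA

Derivation:
Char 1 ('C'): step: R->2, L=6; C->plug->G->R->F->L->D->refl->H->L'->E->R'->H->plug->F
Char 2 ('C'): step: R->3, L=6; C->plug->G->R->D->L->F->refl->E->L'->C->R'->B->plug->B
Char 3 ('G'): step: R->4, L=6; G->plug->C->R->H->L->C->refl->B->L'->G->R'->H->plug->F
Char 4 ('H'): step: R->5, L=6; H->plug->F->R->D->L->F->refl->E->L'->C->R'->D->plug->D
Char 5 ('D'): step: R->6, L=6; D->plug->D->R->A->L->A->refl->G->L'->B->R'->C->plug->G
Char 6 ('F'): step: R->7, L=6; F->plug->H->R->E->L->H->refl->D->L'->F->R'->G->plug->C
Char 7 ('D'): step: R->0, L->7 (L advanced); D->plug->D->R->C->L->E->refl->F->L'->A->R'->C->plug->G
Char 8 ('C'): step: R->1, L=7; C->plug->G->R->A->L->F->refl->E->L'->C->R'->F->plug->H
Char 9 ('F'): step: R->2, L=7; F->plug->H->R->E->L->C->refl->B->L'->G->R'->A->plug->A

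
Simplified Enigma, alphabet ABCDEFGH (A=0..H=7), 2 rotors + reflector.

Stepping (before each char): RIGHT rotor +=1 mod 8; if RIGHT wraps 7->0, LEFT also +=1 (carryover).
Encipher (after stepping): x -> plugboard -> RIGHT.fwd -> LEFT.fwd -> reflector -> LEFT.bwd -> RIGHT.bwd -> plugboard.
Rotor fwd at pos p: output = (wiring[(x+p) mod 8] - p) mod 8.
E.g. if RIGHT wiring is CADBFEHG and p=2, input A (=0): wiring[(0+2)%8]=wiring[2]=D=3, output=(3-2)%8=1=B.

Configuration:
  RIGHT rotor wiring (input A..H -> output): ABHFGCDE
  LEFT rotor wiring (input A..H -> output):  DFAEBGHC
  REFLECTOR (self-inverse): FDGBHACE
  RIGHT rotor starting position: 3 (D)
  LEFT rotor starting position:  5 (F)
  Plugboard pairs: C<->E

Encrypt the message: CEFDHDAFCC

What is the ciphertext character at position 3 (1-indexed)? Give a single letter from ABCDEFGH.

Char 1 ('C'): step: R->4, L=5; C->plug->E->R->E->L->A->refl->F->L'->C->R'->A->plug->A
Char 2 ('E'): step: R->5, L=5; E->plug->C->R->H->L->E->refl->H->L'->G->R'->B->plug->B
Char 3 ('F'): step: R->6, L=5; F->plug->F->R->H->L->E->refl->H->L'->G->R'->B->plug->B

B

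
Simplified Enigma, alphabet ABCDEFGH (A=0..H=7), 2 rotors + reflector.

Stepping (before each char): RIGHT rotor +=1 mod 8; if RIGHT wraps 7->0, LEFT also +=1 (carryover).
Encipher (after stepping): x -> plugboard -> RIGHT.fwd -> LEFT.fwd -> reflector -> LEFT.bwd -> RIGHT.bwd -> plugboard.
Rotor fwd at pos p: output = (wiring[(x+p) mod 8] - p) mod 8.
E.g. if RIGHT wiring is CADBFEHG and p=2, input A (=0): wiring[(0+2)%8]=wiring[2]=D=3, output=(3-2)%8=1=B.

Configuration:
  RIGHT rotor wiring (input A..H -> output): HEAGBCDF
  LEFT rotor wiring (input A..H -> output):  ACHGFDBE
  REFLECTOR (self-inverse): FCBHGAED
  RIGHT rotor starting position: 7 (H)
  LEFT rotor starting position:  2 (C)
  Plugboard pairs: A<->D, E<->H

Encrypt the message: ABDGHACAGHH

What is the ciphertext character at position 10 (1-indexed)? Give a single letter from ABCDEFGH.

Char 1 ('A'): step: R->0, L->3 (L advanced); A->plug->D->R->G->L->H->refl->D->L'->A->R'->C->plug->C
Char 2 ('B'): step: R->1, L=3; B->plug->B->R->H->L->E->refl->G->L'->D->R'->A->plug->D
Char 3 ('D'): step: R->2, L=3; D->plug->A->R->G->L->H->refl->D->L'->A->R'->D->plug->A
Char 4 ('G'): step: R->3, L=3; G->plug->G->R->B->L->C->refl->B->L'->E->R'->F->plug->F
Char 5 ('H'): step: R->4, L=3; H->plug->E->R->D->L->G->refl->E->L'->H->R'->C->plug->C
Char 6 ('A'): step: R->5, L=3; A->plug->D->R->C->L->A->refl->F->L'->F->R'->A->plug->D
Char 7 ('C'): step: R->6, L=3; C->plug->C->R->B->L->C->refl->B->L'->E->R'->H->plug->E
Char 8 ('A'): step: R->7, L=3; A->plug->D->R->B->L->C->refl->B->L'->E->R'->H->plug->E
Char 9 ('G'): step: R->0, L->4 (L advanced); G->plug->G->R->D->L->A->refl->F->L'->C->R'->F->plug->F
Char 10 ('H'): step: R->1, L=4; H->plug->E->R->B->L->H->refl->D->L'->G->R'->H->plug->E

E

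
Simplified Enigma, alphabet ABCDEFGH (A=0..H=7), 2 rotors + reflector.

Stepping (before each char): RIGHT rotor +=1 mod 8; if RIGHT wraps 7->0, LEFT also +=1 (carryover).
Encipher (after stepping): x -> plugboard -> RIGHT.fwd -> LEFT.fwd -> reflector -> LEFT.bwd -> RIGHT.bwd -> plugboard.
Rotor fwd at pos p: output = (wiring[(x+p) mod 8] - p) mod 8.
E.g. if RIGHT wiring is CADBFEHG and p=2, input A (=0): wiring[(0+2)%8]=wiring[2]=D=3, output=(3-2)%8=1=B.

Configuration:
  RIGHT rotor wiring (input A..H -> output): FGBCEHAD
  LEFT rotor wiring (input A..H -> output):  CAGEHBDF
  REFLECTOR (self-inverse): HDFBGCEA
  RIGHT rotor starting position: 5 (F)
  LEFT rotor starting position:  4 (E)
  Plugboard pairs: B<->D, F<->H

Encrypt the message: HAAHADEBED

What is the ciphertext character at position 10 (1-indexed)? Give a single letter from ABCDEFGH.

Char 1 ('H'): step: R->6, L=4; H->plug->F->R->E->L->G->refl->E->L'->F->R'->B->plug->D
Char 2 ('A'): step: R->7, L=4; A->plug->A->R->E->L->G->refl->E->L'->F->R'->F->plug->H
Char 3 ('A'): step: R->0, L->5 (L advanced); A->plug->A->R->F->L->B->refl->D->L'->E->R'->E->plug->E
Char 4 ('H'): step: R->1, L=5; H->plug->F->R->H->L->C->refl->F->L'->D->R'->D->plug->B
Char 5 ('A'): step: R->2, L=5; A->plug->A->R->H->L->C->refl->F->L'->D->R'->G->plug->G
Char 6 ('D'): step: R->3, L=5; D->plug->B->R->B->L->G->refl->E->L'->A->R'->E->plug->E
Char 7 ('E'): step: R->4, L=5; E->plug->E->R->B->L->G->refl->E->L'->A->R'->A->plug->A
Char 8 ('B'): step: R->5, L=5; B->plug->D->R->A->L->E->refl->G->L'->B->R'->E->plug->E
Char 9 ('E'): step: R->6, L=5; E->plug->E->R->D->L->F->refl->C->L'->H->R'->C->plug->C
Char 10 ('D'): step: R->7, L=5; D->plug->B->R->G->L->H->refl->A->L'->C->R'->D->plug->B

B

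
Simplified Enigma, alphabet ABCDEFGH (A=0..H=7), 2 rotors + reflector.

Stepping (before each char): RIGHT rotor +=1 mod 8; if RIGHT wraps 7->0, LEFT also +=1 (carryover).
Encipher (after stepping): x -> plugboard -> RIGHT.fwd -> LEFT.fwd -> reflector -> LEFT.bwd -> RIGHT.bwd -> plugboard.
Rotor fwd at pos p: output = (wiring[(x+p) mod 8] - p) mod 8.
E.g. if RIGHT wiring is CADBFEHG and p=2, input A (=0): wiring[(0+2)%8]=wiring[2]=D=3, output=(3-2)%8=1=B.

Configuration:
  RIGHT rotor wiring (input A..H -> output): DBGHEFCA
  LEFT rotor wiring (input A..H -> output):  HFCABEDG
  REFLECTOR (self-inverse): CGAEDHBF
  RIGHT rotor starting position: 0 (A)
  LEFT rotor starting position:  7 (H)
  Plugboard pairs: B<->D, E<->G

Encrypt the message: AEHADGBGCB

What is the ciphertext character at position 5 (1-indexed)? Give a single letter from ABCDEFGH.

Char 1 ('A'): step: R->1, L=7; A->plug->A->R->A->L->H->refl->F->L'->G->R'->C->plug->C
Char 2 ('E'): step: R->2, L=7; E->plug->G->R->B->L->A->refl->C->L'->F->R'->B->plug->D
Char 3 ('H'): step: R->3, L=7; H->plug->H->R->D->L->D->refl->E->L'->H->R'->D->plug->B
Char 4 ('A'): step: R->4, L=7; A->plug->A->R->A->L->H->refl->F->L'->G->R'->C->plug->C
Char 5 ('D'): step: R->5, L=7; D->plug->B->R->F->L->C->refl->A->L'->B->R'->F->plug->F

F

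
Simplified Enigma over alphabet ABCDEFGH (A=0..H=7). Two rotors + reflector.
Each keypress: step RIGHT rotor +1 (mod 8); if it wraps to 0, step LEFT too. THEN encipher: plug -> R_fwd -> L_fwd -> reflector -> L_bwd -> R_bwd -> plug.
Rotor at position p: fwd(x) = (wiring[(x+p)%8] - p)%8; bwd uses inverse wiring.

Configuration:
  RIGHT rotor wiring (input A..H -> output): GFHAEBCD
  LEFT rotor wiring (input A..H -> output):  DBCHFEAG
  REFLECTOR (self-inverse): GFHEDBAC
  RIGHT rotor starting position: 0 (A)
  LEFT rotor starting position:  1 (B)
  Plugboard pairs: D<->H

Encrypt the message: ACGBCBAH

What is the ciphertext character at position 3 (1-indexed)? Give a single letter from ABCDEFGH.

Char 1 ('A'): step: R->1, L=1; A->plug->A->R->E->L->D->refl->E->L'->D->R'->D->plug->H
Char 2 ('C'): step: R->2, L=1; C->plug->C->R->C->L->G->refl->A->L'->A->R'->E->plug->E
Char 3 ('G'): step: R->3, L=1; G->plug->G->R->C->L->G->refl->A->L'->A->R'->E->plug->E

E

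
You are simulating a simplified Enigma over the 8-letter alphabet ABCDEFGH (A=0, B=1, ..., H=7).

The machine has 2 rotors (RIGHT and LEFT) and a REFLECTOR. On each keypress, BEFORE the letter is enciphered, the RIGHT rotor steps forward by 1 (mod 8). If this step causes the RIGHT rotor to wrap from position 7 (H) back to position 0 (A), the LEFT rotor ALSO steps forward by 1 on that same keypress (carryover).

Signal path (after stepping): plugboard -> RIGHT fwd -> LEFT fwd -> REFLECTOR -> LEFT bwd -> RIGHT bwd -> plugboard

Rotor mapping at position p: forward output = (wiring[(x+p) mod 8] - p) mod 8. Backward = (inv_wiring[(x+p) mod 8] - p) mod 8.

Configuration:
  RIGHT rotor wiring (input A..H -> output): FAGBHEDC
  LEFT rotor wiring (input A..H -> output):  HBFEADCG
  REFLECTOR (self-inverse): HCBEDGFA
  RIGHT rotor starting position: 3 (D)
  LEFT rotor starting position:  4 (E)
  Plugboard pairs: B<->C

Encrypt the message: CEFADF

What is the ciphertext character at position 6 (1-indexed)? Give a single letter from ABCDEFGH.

Char 1 ('C'): step: R->4, L=4; C->plug->B->R->A->L->E->refl->D->L'->E->R'->F->plug->F
Char 2 ('E'): step: R->5, L=4; E->plug->E->R->D->L->C->refl->B->L'->G->R'->B->plug->C
Char 3 ('F'): step: R->6, L=4; F->plug->F->R->D->L->C->refl->B->L'->G->R'->H->plug->H
Char 4 ('A'): step: R->7, L=4; A->plug->A->R->D->L->C->refl->B->L'->G->R'->B->plug->C
Char 5 ('D'): step: R->0, L->5 (L advanced); D->plug->D->R->B->L->F->refl->G->L'->A->R'->B->plug->C
Char 6 ('F'): step: R->1, L=5; F->plug->F->R->C->L->B->refl->C->L'->D->R'->E->plug->E

E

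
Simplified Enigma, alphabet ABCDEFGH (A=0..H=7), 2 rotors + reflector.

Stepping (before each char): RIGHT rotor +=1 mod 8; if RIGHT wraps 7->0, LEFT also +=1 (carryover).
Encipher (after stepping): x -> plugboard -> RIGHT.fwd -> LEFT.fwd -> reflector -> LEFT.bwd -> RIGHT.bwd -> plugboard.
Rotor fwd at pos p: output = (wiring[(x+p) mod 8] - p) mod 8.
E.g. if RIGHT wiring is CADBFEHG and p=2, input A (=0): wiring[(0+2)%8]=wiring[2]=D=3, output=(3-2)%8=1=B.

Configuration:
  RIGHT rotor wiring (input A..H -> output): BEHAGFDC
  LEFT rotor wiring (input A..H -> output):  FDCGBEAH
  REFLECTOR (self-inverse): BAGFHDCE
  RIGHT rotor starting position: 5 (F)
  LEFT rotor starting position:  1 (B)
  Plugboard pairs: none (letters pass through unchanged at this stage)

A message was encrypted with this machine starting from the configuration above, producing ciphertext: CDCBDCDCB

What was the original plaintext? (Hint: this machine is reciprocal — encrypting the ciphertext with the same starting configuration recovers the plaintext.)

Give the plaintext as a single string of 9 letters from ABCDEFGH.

Char 1 ('C'): step: R->6, L=1; C->plug->C->R->D->L->A->refl->B->L'->B->R'->E->plug->E
Char 2 ('D'): step: R->7, L=1; D->plug->D->R->A->L->C->refl->G->L'->G->R'->G->plug->G
Char 3 ('C'): step: R->0, L->2 (L advanced); C->plug->C->R->H->L->B->refl->A->L'->A->R'->D->plug->D
Char 4 ('B'): step: R->1, L=2; B->plug->B->R->G->L->D->refl->F->L'->F->R'->D->plug->D
Char 5 ('D'): step: R->2, L=2; D->plug->D->R->D->L->C->refl->G->L'->E->R'->C->plug->C
Char 6 ('C'): step: R->3, L=2; C->plug->C->R->C->L->H->refl->E->L'->B->R'->G->plug->G
Char 7 ('D'): step: R->4, L=2; D->plug->D->R->G->L->D->refl->F->L'->F->R'->E->plug->E
Char 8 ('C'): step: R->5, L=2; C->plug->C->R->F->L->F->refl->D->L'->G->R'->B->plug->B
Char 9 ('B'): step: R->6, L=2; B->plug->B->R->E->L->G->refl->C->L'->D->R'->C->plug->C

Answer: EGDDCGEBC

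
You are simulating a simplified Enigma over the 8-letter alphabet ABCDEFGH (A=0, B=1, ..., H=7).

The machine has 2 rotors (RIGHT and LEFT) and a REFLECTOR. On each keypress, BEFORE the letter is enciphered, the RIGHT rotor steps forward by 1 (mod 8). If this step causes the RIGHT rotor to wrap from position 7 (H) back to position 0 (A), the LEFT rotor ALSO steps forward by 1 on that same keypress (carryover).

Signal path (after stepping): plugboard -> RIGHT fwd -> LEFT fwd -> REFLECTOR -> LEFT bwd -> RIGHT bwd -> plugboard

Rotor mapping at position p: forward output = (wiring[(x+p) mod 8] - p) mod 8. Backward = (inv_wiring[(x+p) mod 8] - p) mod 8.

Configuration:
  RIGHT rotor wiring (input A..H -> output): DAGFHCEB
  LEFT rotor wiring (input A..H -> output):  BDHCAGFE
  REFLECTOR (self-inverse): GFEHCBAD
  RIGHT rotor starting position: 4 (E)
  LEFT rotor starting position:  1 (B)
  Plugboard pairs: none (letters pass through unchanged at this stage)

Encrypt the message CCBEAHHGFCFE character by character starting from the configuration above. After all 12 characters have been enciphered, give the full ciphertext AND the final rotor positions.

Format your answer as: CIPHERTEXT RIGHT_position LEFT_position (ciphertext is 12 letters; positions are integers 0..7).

Char 1 ('C'): step: R->5, L=1; C->plug->C->R->E->L->F->refl->B->L'->C->R'->H->plug->H
Char 2 ('C'): step: R->6, L=1; C->plug->C->R->F->L->E->refl->C->L'->A->R'->E->plug->E
Char 3 ('B'): step: R->7, L=1; B->plug->B->R->E->L->F->refl->B->L'->C->R'->A->plug->A
Char 4 ('E'): step: R->0, L->2 (L advanced); E->plug->E->R->H->L->B->refl->F->L'->A->R'->B->plug->B
Char 5 ('A'): step: R->1, L=2; A->plug->A->R->H->L->B->refl->F->L'->A->R'->G->plug->G
Char 6 ('H'): step: R->2, L=2; H->plug->H->R->G->L->H->refl->D->L'->E->R'->A->plug->A
Char 7 ('H'): step: R->3, L=2; H->plug->H->R->D->L->E->refl->C->L'->F->R'->G->plug->G
Char 8 ('G'): step: R->4, L=2; G->plug->G->R->C->L->G->refl->A->L'->B->R'->H->plug->H
Char 9 ('F'): step: R->5, L=2; F->plug->F->R->B->L->A->refl->G->L'->C->R'->H->plug->H
Char 10 ('C'): step: R->6, L=2; C->plug->C->R->F->L->C->refl->E->L'->D->R'->B->plug->B
Char 11 ('F'): step: R->7, L=2; F->plug->F->R->A->L->F->refl->B->L'->H->R'->D->plug->D
Char 12 ('E'): step: R->0, L->3 (L advanced); E->plug->E->R->H->L->E->refl->C->L'->D->R'->A->plug->A
Final: ciphertext=HEABGAGHHBDA, RIGHT=0, LEFT=3

Answer: HEABGAGHHBDA 0 3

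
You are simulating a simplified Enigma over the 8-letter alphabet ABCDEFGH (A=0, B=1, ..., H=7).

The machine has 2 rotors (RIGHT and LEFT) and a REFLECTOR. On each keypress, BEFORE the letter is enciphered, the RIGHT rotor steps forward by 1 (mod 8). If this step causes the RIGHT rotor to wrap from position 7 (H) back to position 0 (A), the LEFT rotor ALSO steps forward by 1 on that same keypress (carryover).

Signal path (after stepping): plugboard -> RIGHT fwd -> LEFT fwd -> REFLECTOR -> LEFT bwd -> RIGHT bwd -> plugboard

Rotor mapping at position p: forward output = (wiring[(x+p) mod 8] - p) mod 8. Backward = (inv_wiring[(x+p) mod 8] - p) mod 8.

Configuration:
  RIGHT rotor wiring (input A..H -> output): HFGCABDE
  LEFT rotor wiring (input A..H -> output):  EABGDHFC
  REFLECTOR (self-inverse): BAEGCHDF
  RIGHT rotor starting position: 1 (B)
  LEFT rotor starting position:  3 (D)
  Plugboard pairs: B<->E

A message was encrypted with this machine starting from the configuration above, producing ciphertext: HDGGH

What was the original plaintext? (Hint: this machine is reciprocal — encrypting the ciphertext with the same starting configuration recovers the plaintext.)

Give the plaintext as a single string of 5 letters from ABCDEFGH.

Char 1 ('H'): step: R->2, L=3; H->plug->H->R->D->L->C->refl->E->L'->C->R'->F->plug->F
Char 2 ('D'): step: R->3, L=3; D->plug->D->R->A->L->D->refl->G->L'->H->R'->A->plug->A
Char 3 ('G'): step: R->4, L=3; G->plug->G->R->C->L->E->refl->C->L'->D->R'->E->plug->B
Char 4 ('G'): step: R->5, L=3; G->plug->G->R->F->L->B->refl->A->L'->B->R'->F->plug->F
Char 5 ('H'): step: R->6, L=3; H->plug->H->R->D->L->C->refl->E->L'->C->R'->G->plug->G

Answer: FABFG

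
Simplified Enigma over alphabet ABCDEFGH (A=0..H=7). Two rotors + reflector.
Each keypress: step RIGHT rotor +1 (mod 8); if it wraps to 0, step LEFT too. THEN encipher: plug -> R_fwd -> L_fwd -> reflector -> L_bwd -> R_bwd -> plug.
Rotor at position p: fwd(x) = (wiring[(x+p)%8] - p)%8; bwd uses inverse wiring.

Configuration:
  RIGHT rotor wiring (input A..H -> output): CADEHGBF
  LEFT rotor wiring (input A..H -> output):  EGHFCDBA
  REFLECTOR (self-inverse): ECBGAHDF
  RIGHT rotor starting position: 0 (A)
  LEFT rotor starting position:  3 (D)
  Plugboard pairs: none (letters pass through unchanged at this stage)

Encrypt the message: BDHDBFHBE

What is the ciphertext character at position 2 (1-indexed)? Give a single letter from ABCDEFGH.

Char 1 ('B'): step: R->1, L=3; B->plug->B->R->C->L->A->refl->E->L'->H->R'->A->plug->A
Char 2 ('D'): step: R->2, L=3; D->plug->D->R->E->L->F->refl->H->L'->B->R'->A->plug->A

A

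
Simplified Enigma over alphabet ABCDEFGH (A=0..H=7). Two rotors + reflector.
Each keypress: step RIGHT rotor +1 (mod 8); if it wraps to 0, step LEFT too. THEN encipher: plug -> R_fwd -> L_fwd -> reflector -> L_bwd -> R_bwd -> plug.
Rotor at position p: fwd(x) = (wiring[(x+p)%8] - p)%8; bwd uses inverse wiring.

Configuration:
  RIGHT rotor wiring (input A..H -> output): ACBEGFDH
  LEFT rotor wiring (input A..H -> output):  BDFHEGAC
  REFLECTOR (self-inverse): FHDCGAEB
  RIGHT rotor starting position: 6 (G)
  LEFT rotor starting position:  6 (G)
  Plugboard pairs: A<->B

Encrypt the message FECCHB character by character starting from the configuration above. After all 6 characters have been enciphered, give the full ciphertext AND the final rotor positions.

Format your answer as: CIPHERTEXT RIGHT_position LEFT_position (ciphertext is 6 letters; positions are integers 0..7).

Char 1 ('F'): step: R->7, L=6; F->plug->F->R->H->L->A->refl->F->L'->D->R'->C->plug->C
Char 2 ('E'): step: R->0, L->7 (L advanced); E->plug->E->R->G->L->H->refl->B->L'->H->R'->H->plug->H
Char 3 ('C'): step: R->1, L=7; C->plug->C->R->D->L->G->refl->E->L'->C->R'->F->plug->F
Char 4 ('C'): step: R->2, L=7; C->plug->C->R->E->L->A->refl->F->L'->F->R'->F->plug->F
Char 5 ('H'): step: R->3, L=7; H->plug->H->R->G->L->H->refl->B->L'->H->R'->G->plug->G
Char 6 ('B'): step: R->4, L=7; B->plug->A->R->C->L->E->refl->G->L'->D->R'->D->plug->D
Final: ciphertext=CHFFGD, RIGHT=4, LEFT=7

Answer: CHFFGD 4 7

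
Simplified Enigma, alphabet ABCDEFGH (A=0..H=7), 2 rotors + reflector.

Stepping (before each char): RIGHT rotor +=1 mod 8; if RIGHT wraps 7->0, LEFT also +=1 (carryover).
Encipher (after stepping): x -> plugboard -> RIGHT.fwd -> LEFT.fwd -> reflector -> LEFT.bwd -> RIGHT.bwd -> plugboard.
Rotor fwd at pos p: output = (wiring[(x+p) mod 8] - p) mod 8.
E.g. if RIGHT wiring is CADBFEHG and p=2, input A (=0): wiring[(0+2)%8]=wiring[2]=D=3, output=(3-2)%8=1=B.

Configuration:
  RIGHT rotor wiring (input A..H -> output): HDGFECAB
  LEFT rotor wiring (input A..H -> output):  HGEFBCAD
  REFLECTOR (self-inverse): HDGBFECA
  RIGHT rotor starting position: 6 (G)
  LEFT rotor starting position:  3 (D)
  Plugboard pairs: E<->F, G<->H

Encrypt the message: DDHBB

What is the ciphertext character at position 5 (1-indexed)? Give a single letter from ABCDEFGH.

Char 1 ('D'): step: R->7, L=3; D->plug->D->R->H->L->B->refl->D->L'->G->R'->E->plug->F
Char 2 ('D'): step: R->0, L->4 (L advanced); D->plug->D->R->F->L->C->refl->G->L'->B->R'->H->plug->G
Char 3 ('H'): step: R->1, L=4; H->plug->G->R->A->L->F->refl->E->L'->C->R'->A->plug->A
Char 4 ('B'): step: R->2, L=4; B->plug->B->R->D->L->H->refl->A->L'->G->R'->E->plug->F
Char 5 ('B'): step: R->3, L=4; B->plug->B->R->B->L->G->refl->C->L'->F->R'->D->plug->D

D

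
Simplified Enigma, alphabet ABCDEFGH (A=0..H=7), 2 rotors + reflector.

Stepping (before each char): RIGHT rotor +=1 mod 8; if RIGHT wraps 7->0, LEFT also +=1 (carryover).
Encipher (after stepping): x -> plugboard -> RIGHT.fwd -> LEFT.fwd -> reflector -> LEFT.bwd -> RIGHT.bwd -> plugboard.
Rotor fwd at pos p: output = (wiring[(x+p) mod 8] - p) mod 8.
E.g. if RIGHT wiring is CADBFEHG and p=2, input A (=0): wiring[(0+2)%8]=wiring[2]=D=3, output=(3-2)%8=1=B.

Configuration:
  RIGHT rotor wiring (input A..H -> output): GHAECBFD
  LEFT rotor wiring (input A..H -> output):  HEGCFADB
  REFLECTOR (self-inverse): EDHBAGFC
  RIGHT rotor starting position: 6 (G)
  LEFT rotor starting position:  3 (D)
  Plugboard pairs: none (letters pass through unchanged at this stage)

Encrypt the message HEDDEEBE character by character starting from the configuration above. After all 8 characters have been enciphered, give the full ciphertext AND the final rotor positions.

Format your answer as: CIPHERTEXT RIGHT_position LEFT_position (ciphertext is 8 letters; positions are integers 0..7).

Answer: BAHEGAAF 6 4

Derivation:
Char 1 ('H'): step: R->7, L=3; H->plug->H->R->G->L->B->refl->D->L'->H->R'->B->plug->B
Char 2 ('E'): step: R->0, L->4 (L advanced); E->plug->E->R->C->L->H->refl->C->L'->G->R'->A->plug->A
Char 3 ('D'): step: R->1, L=4; D->plug->D->R->B->L->E->refl->A->L'->F->R'->H->plug->H
Char 4 ('D'): step: R->2, L=4; D->plug->D->R->H->L->G->refl->F->L'->D->R'->E->plug->E
Char 5 ('E'): step: R->3, L=4; E->plug->E->R->A->L->B->refl->D->L'->E->R'->G->plug->G
Char 6 ('E'): step: R->4, L=4; E->plug->E->R->C->L->H->refl->C->L'->G->R'->A->plug->A
Char 7 ('B'): step: R->5, L=4; B->plug->B->R->A->L->B->refl->D->L'->E->R'->A->plug->A
Char 8 ('E'): step: R->6, L=4; E->plug->E->R->C->L->H->refl->C->L'->G->R'->F->plug->F
Final: ciphertext=BAHEGAAF, RIGHT=6, LEFT=4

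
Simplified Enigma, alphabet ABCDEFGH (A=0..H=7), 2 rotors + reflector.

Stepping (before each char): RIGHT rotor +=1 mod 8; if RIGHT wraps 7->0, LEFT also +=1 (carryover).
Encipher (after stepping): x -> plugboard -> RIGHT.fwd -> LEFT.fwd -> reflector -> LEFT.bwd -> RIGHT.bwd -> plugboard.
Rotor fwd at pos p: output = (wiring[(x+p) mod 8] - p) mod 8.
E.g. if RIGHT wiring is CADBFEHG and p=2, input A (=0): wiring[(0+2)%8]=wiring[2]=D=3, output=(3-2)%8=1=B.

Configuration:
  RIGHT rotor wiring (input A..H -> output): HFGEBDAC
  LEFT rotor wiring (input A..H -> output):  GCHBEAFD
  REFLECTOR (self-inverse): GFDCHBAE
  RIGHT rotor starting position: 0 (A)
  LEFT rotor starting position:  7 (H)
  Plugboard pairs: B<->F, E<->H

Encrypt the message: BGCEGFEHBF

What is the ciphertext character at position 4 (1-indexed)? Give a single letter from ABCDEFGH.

Char 1 ('B'): step: R->1, L=7; B->plug->F->R->H->L->G->refl->A->L'->D->R'->C->plug->C
Char 2 ('G'): step: R->2, L=7; G->plug->G->R->F->L->F->refl->B->L'->G->R'->E->plug->H
Char 3 ('C'): step: R->3, L=7; C->plug->C->R->A->L->E->refl->H->L'->B->R'->A->plug->A
Char 4 ('E'): step: R->4, L=7; E->plug->H->R->A->L->E->refl->H->L'->B->R'->F->plug->B

B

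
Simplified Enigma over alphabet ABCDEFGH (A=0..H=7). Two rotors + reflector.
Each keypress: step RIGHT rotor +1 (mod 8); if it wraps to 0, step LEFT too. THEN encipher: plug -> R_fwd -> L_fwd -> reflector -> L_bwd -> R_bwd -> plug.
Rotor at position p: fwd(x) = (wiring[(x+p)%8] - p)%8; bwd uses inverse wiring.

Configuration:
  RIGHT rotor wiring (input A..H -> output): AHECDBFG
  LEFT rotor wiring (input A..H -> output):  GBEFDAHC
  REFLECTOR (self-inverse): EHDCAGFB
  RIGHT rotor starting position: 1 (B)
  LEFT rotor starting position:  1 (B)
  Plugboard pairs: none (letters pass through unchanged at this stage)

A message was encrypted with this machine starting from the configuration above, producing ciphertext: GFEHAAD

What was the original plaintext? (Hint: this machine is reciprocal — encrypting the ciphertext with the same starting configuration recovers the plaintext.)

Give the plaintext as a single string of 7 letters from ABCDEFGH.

Char 1 ('G'): step: R->2, L=1; G->plug->G->R->G->L->B->refl->H->L'->E->R'->F->plug->F
Char 2 ('F'): step: R->3, L=1; F->plug->F->R->F->L->G->refl->F->L'->H->R'->A->plug->A
Char 3 ('E'): step: R->4, L=1; E->plug->E->R->E->L->H->refl->B->L'->G->R'->H->plug->H
Char 4 ('H'): step: R->5, L=1; H->plug->H->R->G->L->B->refl->H->L'->E->R'->A->plug->A
Char 5 ('A'): step: R->6, L=1; A->plug->A->R->H->L->F->refl->G->L'->F->R'->G->plug->G
Char 6 ('A'): step: R->7, L=1; A->plug->A->R->H->L->F->refl->G->L'->F->R'->D->plug->D
Char 7 ('D'): step: R->0, L->2 (L advanced); D->plug->D->R->C->L->B->refl->H->L'->H->R'->B->plug->B

Answer: FAHAGDB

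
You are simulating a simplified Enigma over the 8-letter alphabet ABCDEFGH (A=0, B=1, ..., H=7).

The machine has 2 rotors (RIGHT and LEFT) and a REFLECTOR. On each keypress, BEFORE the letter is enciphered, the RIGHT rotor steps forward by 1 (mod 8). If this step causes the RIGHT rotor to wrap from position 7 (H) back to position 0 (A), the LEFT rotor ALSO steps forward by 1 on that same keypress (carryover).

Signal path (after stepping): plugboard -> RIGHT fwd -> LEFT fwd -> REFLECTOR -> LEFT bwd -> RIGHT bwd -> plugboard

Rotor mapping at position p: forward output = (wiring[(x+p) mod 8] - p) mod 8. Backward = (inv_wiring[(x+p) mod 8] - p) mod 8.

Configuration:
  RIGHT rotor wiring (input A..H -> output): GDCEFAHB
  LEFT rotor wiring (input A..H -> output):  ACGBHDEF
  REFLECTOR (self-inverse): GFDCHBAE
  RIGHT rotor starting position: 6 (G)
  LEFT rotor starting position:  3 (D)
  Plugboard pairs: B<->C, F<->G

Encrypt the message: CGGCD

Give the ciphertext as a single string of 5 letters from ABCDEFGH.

Char 1 ('C'): step: R->7, L=3; C->plug->B->R->H->L->D->refl->C->L'->E->R'->C->plug->B
Char 2 ('G'): step: R->0, L->4 (L advanced); G->plug->F->R->A->L->D->refl->C->L'->G->R'->A->plug->A
Char 3 ('G'): step: R->1, L=4; G->plug->F->R->G->L->C->refl->D->L'->A->R'->G->plug->F
Char 4 ('C'): step: R->2, L=4; C->plug->B->R->C->L->A->refl->G->L'->F->R'->E->plug->E
Char 5 ('D'): step: R->3, L=4; D->plug->D->R->E->L->E->refl->H->L'->B->R'->A->plug->A

Answer: BAFEA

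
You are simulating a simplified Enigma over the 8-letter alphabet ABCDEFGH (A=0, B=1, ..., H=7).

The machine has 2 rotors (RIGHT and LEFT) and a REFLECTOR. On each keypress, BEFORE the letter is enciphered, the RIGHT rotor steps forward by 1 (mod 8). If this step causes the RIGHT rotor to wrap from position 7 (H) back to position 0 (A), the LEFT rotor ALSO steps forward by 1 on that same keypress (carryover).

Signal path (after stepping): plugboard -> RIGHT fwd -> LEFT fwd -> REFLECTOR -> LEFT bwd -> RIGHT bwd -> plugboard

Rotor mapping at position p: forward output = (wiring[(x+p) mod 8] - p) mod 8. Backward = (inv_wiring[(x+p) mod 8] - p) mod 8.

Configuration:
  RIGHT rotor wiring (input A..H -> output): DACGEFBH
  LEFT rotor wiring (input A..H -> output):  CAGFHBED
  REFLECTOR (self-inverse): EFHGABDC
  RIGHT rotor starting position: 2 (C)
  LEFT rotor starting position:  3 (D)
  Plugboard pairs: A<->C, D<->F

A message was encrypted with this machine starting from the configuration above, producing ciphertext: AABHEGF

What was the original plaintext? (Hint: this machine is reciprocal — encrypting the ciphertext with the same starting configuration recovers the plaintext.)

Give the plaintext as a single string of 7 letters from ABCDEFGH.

Answer: HCGFHHG

Derivation:
Char 1 ('A'): step: R->3, L=3; A->plug->C->R->C->L->G->refl->D->L'->H->R'->H->plug->H
Char 2 ('A'): step: R->4, L=3; A->plug->C->R->F->L->H->refl->C->L'->A->R'->A->plug->C
Char 3 ('B'): step: R->5, L=3; B->plug->B->R->E->L->A->refl->E->L'->B->R'->G->plug->G
Char 4 ('H'): step: R->6, L=3; H->plug->H->R->H->L->D->refl->G->L'->C->R'->D->plug->F
Char 5 ('E'): step: R->7, L=3; E->plug->E->R->H->L->D->refl->G->L'->C->R'->H->plug->H
Char 6 ('G'): step: R->0, L->4 (L advanced); G->plug->G->R->B->L->F->refl->B->L'->H->R'->H->plug->H
Char 7 ('F'): step: R->1, L=4; F->plug->D->R->D->L->H->refl->C->L'->G->R'->G->plug->G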